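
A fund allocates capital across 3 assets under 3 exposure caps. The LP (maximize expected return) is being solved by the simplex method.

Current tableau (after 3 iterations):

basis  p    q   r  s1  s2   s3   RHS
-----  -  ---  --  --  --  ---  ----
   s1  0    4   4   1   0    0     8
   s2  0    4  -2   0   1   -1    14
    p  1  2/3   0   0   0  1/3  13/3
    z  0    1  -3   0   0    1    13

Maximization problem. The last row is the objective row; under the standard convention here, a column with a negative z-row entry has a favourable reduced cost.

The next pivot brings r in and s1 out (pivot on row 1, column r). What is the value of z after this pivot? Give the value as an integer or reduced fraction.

19

Minimum ratio for r: 8/4 = 2.
z changes by −(z-row coeff of r)·ratio = −(-3)·2 = 6.
New z = 13 + 6 = 19.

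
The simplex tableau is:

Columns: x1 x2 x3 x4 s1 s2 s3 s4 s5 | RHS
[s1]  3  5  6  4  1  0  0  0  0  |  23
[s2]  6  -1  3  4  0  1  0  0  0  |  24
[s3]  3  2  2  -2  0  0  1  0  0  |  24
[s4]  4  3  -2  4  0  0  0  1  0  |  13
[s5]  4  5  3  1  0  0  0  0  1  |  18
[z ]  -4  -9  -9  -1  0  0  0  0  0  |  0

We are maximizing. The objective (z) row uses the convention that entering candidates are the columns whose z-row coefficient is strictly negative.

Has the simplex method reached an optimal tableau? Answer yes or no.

no

Column x1 has objective-row coefficient -4, which is negative; an improving pivot exists, so not yet optimal.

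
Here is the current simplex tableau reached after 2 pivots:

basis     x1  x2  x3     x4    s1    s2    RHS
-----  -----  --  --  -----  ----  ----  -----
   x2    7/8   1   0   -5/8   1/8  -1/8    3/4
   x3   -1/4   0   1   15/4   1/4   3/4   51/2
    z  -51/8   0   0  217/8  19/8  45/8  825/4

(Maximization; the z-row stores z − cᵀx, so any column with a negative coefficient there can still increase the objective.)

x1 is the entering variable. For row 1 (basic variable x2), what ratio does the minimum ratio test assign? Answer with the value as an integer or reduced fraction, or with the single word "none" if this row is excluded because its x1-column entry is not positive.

Ratio = RHS / (x1 entry) = (3/4) / (7/8) = 6/7.

6/7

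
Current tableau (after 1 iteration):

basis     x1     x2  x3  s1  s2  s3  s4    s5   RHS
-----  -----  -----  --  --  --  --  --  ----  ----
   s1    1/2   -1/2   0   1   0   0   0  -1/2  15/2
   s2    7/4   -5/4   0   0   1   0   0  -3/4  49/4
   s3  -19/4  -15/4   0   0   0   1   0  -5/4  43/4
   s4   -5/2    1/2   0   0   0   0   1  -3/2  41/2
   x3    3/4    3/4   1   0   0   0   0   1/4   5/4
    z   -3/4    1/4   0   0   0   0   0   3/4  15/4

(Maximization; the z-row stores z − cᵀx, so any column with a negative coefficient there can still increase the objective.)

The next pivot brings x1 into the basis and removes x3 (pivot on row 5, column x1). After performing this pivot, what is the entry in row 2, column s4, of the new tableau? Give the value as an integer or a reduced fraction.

0

Pivot element is row 5, column x1: 3/4.
Normalize row 5: new (row 5, s4) = 0/(3/4) = 0.
row 2 ← row 2 − (7/4)·(new row 5): 0 − (7/4)·0 = 0.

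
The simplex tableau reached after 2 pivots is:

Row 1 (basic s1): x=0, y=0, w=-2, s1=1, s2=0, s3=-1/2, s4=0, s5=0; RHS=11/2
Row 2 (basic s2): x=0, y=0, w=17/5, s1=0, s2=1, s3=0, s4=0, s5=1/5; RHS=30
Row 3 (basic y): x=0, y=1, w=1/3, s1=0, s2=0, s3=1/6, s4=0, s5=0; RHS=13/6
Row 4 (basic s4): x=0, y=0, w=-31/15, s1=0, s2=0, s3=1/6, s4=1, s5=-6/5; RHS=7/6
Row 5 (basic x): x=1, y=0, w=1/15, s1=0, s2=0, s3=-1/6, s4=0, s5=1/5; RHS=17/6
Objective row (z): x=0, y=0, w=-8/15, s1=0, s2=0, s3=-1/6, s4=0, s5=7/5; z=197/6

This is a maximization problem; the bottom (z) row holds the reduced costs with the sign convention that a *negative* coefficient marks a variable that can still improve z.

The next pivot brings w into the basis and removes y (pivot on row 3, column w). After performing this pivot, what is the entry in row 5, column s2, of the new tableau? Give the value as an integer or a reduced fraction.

Pivot element is row 3, column w: 1/3.
Normalize row 3: new (row 3, s2) = 0/(1/3) = 0.
row 5 ← row 5 − (1/15)·(new row 3): 0 − (1/15)·0 = 0.

0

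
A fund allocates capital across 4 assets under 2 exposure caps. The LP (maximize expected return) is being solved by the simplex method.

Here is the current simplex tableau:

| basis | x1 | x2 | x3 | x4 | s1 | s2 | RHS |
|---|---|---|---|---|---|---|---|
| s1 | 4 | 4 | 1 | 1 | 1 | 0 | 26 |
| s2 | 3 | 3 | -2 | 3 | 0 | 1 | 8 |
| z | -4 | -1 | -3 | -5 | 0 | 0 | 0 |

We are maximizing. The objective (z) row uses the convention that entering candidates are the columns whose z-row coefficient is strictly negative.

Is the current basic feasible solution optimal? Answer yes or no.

no

Column x1 has objective-row coefficient -4, which is negative; an improving pivot exists, so not yet optimal.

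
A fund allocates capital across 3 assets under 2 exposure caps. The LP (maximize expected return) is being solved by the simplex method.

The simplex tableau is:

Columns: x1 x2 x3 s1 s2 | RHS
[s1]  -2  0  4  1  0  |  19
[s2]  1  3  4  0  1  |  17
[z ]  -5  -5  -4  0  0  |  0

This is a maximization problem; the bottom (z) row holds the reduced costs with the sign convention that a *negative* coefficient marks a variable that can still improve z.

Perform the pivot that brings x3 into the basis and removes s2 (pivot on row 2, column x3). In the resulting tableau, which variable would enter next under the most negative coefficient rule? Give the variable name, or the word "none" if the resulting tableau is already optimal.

Pivot element 4. New z-row = old z-row − (-4)·(row 2/4).
Updated z-row coefficients: x1: -4, x2: -2, x3: 0, s1: 0, s2: 1.
The most negative is -4 in column x1, so x1 would enter next.

x1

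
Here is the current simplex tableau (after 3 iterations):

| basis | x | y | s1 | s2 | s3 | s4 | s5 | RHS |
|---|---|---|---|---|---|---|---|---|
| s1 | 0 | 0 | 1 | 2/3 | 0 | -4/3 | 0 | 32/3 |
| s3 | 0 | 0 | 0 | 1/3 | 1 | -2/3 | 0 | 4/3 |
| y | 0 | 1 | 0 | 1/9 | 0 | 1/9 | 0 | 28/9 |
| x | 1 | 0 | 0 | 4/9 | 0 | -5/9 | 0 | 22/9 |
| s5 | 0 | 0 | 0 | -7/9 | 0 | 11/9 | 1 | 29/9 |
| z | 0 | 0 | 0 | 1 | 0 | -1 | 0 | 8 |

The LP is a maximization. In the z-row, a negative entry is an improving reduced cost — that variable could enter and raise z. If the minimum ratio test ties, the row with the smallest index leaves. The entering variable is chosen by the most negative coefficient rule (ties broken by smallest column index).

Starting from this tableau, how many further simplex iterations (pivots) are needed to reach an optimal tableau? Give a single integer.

1

pivot: s4 in, s5 out → z = 117/11
No improving column remains; optimal.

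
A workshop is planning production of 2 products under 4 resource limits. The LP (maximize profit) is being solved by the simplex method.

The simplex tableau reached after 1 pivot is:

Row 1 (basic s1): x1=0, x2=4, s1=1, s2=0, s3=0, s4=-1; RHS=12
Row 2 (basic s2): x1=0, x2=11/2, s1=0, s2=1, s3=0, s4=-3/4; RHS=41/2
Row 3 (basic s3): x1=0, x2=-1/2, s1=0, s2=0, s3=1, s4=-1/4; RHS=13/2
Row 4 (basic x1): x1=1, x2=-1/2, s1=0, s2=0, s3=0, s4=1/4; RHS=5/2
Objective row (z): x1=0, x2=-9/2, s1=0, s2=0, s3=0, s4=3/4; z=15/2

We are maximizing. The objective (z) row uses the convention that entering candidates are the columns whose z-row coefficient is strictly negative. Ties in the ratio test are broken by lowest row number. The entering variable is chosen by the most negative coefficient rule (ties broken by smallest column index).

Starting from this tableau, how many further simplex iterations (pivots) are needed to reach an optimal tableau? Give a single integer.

2

pivot: x2 in, s1 out → z = 21
pivot: s4 in, s2 out → z = 117/5
No improving column remains; optimal.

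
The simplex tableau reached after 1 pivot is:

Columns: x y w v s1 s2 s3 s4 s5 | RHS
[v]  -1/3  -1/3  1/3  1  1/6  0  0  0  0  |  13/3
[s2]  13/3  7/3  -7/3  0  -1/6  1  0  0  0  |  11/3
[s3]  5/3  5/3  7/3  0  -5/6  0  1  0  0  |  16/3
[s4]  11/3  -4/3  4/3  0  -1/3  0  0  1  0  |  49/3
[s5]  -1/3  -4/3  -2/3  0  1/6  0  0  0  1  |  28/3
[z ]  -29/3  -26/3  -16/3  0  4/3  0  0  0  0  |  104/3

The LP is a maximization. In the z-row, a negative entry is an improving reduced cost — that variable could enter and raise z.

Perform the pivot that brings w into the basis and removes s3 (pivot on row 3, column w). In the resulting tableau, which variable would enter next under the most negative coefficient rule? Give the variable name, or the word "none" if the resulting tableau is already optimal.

x

Pivot element 7/3. New z-row = old z-row − (-16/3)·(row 3/(7/3)).
Updated z-row coefficients: x: -41/7, y: -34/7, w: 0, v: 0, s1: -4/7, s2: 0, s3: 16/7, s4: 0, s5: 0.
The most negative is -41/7 in column x, so x would enter next.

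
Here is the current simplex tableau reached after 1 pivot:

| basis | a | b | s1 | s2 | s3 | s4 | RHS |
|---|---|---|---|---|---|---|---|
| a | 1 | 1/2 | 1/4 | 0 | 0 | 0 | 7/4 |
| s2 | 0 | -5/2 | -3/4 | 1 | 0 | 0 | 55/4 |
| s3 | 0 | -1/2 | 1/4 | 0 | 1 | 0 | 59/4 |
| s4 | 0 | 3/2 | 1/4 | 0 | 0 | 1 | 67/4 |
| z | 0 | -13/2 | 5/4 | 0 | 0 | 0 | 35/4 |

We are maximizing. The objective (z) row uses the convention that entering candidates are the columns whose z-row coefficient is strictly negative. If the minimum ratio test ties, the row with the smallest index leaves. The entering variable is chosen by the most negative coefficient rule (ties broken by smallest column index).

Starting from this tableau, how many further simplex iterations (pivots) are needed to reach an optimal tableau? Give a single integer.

1

pivot: b in, a out → z = 63/2
No improving column remains; optimal.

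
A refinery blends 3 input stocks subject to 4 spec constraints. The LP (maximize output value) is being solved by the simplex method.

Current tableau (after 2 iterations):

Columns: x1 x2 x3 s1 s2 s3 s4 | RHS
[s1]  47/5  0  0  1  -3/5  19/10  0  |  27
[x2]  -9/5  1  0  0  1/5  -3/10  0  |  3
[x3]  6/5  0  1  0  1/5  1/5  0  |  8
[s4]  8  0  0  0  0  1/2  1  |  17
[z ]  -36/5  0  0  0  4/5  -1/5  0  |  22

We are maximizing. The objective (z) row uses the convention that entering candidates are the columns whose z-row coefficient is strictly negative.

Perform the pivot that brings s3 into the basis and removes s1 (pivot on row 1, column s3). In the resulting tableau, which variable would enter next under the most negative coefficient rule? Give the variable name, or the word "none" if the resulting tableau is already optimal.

Pivot element 19/10. New z-row = old z-row − (-1/5)·(row 1/(19/10)).
Updated z-row coefficients: x1: -118/19, x2: 0, x3: 0, s1: 2/19, s2: 14/19, s3: 0, s4: 0.
The most negative is -118/19 in column x1, so x1 would enter next.

x1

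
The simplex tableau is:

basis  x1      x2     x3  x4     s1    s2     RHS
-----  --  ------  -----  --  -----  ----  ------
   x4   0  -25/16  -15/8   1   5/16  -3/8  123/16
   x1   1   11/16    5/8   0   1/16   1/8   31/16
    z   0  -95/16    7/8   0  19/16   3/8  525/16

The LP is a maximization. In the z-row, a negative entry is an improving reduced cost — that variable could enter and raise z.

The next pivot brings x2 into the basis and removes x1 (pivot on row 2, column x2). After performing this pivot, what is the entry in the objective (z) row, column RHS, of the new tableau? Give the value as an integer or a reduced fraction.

545/11

Pivot element is row 2, column x2: 11/16.
Normalize row 2: new (row 2, RHS) = (31/16)/(11/16) = 31/11.
z-row ← z-row − (-95/16)·(new row 2): 525/16 − (-95/16)·(31/11) = 545/11.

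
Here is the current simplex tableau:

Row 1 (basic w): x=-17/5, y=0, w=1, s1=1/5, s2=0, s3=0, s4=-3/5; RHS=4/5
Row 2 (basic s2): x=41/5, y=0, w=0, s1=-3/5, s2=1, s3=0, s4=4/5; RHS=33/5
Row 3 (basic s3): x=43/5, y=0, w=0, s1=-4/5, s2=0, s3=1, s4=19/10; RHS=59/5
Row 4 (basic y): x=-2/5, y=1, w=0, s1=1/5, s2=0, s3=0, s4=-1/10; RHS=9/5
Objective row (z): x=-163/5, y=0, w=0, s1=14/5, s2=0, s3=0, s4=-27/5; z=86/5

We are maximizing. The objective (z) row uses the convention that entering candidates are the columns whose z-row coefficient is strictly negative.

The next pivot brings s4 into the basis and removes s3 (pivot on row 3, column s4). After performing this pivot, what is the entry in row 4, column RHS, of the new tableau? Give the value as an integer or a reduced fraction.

46/19

Pivot element is row 3, column s4: 19/10.
Normalize row 3: new (row 3, RHS) = (59/5)/(19/10) = 118/19.
row 4 ← row 4 − (-1/10)·(new row 3): 9/5 − (-1/10)·(118/19) = 46/19.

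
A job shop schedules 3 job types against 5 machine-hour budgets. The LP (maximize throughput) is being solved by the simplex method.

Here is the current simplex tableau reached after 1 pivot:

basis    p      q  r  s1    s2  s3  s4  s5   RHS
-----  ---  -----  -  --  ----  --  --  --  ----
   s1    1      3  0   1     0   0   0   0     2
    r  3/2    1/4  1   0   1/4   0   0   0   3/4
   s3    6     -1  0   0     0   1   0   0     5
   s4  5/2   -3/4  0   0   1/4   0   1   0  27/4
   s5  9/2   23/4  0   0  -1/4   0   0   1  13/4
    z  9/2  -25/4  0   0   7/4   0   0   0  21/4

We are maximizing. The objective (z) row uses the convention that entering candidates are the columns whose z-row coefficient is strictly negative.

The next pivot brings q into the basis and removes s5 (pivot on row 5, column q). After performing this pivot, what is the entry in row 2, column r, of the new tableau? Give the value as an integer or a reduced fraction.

1

Pivot element is row 5, column q: 23/4.
Normalize row 5: new (row 5, r) = 0/(23/4) = 0.
row 2 ← row 2 − (1/4)·(new row 5): 1 − (1/4)·0 = 1.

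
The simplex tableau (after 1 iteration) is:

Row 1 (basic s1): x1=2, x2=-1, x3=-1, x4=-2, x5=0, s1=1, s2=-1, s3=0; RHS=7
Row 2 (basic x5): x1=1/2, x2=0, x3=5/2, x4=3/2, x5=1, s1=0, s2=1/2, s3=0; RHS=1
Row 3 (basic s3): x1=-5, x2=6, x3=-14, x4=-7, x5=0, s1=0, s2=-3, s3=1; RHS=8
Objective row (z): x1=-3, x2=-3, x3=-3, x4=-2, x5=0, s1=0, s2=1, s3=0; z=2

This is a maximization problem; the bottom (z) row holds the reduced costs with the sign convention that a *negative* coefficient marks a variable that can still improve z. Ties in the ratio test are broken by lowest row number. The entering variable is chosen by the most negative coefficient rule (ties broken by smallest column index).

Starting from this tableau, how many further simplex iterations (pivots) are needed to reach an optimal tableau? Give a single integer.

pivot: x1 in, x5 out → z = 8
pivot: x2 in, s3 out → z = 17
No improving column remains; optimal.

2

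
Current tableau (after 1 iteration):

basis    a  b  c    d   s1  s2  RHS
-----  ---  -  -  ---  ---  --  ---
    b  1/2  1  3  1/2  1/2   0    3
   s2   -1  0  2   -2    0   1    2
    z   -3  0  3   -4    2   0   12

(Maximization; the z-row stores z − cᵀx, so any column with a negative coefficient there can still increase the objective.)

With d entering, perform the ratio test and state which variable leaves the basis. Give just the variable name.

Ratios: row 1 (b): 3/(1/2) = 6; row 2 (s2): entry -2 ≤ 0, skip.
Minimum ratio 6 is in the b row, so b leaves.

b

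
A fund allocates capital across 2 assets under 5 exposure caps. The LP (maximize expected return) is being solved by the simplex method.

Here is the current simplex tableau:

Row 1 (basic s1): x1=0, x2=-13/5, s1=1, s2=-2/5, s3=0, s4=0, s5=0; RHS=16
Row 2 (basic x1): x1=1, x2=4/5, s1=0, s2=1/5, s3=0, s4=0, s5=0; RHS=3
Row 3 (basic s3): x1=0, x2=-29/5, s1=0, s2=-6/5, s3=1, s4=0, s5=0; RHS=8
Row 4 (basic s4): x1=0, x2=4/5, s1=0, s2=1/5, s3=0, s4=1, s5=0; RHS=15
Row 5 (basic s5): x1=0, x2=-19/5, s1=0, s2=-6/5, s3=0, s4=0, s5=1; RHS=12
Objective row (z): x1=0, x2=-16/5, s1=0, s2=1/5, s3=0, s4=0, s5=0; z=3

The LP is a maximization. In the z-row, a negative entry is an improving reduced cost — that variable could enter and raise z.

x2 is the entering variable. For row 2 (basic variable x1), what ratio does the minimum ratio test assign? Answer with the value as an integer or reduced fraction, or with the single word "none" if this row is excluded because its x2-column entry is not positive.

15/4

Ratio = RHS / (x2 entry) = 3 / (4/5) = 15/4.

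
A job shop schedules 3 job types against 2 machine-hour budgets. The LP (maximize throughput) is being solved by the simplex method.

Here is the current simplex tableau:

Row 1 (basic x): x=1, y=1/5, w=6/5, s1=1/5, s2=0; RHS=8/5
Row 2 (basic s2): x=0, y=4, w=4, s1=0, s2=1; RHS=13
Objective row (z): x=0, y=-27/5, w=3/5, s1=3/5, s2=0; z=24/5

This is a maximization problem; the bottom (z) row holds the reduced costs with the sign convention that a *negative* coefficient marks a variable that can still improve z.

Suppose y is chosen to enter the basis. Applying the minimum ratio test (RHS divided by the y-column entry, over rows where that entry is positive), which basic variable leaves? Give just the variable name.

Ratios: row 1 (x): (8/5)/(1/5) = 8; row 2 (s2): 13/4 = 13/4.
Minimum ratio 13/4 is in the s2 row, so s2 leaves.

s2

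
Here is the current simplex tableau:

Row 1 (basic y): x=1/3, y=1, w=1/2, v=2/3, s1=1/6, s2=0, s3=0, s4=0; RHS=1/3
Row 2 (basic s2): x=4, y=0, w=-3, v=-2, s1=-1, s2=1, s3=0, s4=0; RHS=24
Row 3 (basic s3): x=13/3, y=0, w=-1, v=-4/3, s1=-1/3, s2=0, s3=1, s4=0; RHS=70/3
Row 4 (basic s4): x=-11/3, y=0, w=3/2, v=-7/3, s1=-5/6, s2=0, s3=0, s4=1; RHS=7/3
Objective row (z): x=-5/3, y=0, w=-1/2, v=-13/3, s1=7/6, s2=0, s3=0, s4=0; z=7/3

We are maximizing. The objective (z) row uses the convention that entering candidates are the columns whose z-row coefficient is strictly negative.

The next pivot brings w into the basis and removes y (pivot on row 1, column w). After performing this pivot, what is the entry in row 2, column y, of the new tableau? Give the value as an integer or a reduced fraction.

Pivot element is row 1, column w: 1/2.
Normalize row 1: new (row 1, y) = 1/(1/2) = 2.
row 2 ← row 2 − (-3)·(new row 1): 0 − (-3)·2 = 6.

6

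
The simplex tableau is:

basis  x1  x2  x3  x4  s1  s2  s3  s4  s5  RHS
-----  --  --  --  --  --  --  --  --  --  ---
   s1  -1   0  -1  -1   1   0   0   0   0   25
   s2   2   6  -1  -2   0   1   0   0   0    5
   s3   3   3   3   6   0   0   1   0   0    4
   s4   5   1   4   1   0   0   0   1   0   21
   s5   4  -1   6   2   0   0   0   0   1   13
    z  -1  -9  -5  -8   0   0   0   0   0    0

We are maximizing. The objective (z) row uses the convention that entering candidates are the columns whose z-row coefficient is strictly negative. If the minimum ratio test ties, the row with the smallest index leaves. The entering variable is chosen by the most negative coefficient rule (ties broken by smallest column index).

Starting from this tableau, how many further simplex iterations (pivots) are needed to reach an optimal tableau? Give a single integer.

3

pivot: x2 in, s2 out → z = 15/2
pivot: x4 in, s3 out → z = 69/7
pivot: x3 in, x4 out → z = 72/7
No improving column remains; optimal.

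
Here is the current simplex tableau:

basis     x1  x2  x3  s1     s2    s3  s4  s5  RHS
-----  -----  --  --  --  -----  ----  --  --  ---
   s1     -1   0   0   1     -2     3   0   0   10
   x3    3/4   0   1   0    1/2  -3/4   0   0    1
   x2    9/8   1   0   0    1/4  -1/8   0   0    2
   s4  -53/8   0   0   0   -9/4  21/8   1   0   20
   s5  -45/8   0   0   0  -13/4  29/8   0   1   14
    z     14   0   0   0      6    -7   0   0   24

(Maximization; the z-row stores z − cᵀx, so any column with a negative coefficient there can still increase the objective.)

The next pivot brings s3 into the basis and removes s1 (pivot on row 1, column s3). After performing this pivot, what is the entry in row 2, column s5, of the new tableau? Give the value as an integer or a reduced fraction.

Pivot element is row 1, column s3: 3.
Normalize row 1: new (row 1, s5) = 0/3 = 0.
row 2 ← row 2 − (-3/4)·(new row 1): 0 − (-3/4)·0 = 0.

0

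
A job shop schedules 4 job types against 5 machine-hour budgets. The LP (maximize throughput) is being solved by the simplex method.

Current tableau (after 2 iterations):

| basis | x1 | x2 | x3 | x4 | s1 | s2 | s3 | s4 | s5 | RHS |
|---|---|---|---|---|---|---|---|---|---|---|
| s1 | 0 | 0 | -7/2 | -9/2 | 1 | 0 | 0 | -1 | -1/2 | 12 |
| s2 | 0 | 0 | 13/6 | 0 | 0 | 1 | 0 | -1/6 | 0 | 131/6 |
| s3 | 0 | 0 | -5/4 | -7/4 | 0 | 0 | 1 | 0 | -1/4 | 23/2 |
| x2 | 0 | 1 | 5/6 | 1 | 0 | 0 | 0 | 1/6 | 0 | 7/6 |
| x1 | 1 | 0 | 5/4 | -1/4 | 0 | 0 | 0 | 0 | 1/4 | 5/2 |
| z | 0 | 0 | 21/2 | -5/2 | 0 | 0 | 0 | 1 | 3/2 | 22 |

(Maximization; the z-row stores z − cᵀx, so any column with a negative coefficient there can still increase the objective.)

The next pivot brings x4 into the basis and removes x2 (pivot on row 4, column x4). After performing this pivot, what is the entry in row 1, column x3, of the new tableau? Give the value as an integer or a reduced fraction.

1/4

Pivot element is row 4, column x4: 1.
Normalize row 4: new (row 4, x3) = (5/6)/1 = 5/6.
row 1 ← row 1 − (-9/2)·(new row 4): -7/2 − (-9/2)·(5/6) = 1/4.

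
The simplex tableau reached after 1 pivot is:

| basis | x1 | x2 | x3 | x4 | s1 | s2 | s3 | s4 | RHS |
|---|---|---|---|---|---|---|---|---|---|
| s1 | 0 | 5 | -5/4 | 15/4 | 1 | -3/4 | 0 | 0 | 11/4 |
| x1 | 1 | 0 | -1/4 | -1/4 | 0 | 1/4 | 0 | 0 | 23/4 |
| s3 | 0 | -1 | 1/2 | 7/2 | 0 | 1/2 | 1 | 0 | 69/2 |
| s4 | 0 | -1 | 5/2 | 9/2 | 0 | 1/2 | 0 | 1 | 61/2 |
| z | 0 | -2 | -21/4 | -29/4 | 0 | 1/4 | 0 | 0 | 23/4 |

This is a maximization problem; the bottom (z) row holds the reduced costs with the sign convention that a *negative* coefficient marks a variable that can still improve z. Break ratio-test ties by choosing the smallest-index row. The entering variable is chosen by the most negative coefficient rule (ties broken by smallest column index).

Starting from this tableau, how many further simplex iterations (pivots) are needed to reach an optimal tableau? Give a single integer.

pivot: x4 in, s1 out → z = 166/15
pivot: x3 in, s4 out → z = 316/5
pivot: x2 in, x4 out → z = 431/5
No improving column remains; optimal.

3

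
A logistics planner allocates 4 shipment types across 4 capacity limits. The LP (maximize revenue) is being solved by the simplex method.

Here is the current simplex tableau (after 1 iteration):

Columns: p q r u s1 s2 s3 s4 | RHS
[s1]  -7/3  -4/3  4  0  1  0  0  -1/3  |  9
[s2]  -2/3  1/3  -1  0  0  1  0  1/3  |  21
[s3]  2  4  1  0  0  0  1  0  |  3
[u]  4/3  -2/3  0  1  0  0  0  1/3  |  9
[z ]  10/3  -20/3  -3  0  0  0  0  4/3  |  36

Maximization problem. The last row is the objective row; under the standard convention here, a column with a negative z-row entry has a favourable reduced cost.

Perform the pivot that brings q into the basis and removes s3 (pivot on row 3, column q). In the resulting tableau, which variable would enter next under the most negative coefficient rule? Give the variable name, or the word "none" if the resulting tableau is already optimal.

r

Pivot element 4. New z-row = old z-row − (-20/3)·(row 3/4).
Updated z-row coefficients: p: 20/3, q: 0, r: -4/3, u: 0, s1: 0, s2: 0, s3: 5/3, s4: 4/3.
The most negative is -4/3 in column r, so r would enter next.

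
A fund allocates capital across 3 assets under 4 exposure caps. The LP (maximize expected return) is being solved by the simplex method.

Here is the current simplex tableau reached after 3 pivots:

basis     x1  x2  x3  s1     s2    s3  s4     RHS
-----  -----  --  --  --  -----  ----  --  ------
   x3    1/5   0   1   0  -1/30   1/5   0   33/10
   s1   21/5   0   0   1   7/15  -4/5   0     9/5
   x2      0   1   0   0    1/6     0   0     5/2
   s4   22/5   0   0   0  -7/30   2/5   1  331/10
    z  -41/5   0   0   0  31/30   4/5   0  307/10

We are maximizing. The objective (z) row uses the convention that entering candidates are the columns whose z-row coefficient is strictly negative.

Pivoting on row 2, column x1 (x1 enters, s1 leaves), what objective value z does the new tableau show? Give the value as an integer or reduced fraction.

Minimum ratio for x1: (9/5)/(21/5) = 3/7.
z changes by −(z-row coeff of x1)·ratio = −(-41/5)·(3/7) = 123/35.
New z = 307/10 + (123/35) = 479/14.

479/14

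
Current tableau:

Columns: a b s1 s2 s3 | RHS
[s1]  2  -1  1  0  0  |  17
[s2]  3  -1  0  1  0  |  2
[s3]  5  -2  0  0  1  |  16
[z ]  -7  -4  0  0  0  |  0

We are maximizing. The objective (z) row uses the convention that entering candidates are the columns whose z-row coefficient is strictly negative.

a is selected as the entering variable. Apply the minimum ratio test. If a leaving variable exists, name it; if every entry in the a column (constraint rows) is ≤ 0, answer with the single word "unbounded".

Ratios: row 1 (s1): 17/2 = 17/2; row 2 (s2): 2/3 = 2/3; row 3 (s3): 16/5 = 16/5.
Minimum ratio is in the s2 row, so s2 leaves.

s2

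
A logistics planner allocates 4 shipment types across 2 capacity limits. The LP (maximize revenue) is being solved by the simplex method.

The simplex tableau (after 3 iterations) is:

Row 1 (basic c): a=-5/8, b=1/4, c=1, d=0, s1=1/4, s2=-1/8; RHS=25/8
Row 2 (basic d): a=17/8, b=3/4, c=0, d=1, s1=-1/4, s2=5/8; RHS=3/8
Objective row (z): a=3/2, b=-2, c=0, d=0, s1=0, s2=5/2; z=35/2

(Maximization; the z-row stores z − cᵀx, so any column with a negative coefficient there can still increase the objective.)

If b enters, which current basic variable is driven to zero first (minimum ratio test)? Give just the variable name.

d

Ratios: row 1 (c): (25/8)/(1/4) = 25/2; row 2 (d): (3/8)/(3/4) = 1/2.
Minimum ratio 1/2 is in the d row, so d leaves.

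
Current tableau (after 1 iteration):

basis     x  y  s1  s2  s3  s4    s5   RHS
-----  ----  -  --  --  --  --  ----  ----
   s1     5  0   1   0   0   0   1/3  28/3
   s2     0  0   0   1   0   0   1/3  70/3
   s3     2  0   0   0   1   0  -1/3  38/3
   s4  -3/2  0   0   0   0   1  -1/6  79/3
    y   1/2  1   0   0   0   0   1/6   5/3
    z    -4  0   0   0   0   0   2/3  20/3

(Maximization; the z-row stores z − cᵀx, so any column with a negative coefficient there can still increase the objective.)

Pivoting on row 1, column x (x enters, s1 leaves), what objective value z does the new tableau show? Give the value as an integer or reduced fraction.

Minimum ratio for x: (28/3)/5 = 28/15.
z changes by −(z-row coeff of x)·ratio = −(-4)·(28/15) = 112/15.
New z = 20/3 + (112/15) = 212/15.

212/15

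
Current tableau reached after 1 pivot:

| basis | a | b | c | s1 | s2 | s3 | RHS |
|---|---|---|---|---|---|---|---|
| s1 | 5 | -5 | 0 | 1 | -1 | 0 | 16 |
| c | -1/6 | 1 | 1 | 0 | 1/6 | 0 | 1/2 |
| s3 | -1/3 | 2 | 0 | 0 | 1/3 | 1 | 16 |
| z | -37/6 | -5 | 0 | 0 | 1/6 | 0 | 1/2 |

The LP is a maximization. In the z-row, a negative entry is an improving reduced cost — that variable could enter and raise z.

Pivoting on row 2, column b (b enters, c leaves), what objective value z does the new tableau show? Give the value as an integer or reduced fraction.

3

Minimum ratio for b: (1/2)/1 = 1/2.
z changes by −(z-row coeff of b)·ratio = −(-5)·(1/2) = 5/2.
New z = 1/2 + (5/2) = 3.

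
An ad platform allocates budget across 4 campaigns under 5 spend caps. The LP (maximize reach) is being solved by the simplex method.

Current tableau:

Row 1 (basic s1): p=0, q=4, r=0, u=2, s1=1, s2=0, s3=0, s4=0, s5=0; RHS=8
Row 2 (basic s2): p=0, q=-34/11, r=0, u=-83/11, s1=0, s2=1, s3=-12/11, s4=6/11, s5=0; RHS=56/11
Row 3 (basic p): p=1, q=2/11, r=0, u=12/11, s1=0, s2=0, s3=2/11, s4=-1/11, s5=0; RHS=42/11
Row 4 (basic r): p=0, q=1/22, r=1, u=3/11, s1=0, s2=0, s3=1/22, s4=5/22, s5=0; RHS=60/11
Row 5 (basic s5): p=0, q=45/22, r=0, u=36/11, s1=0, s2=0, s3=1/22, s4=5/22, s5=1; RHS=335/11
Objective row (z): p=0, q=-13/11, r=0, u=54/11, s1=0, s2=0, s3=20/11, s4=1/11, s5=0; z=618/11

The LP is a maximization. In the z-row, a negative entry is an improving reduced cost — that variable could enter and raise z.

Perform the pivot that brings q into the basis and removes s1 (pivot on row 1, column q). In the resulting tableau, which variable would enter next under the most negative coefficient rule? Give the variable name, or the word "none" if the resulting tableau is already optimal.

none

Pivot element 4. New z-row = old z-row − (-13/11)·(row 1/4).
Updated z-row coefficients: p: 0, q: 0, r: 0, u: 11/2, s1: 13/44, s2: 0, s3: 20/11, s4: 1/11, s5: 0.
No coefficient is strictly negative; the tableau after this pivot is optimal.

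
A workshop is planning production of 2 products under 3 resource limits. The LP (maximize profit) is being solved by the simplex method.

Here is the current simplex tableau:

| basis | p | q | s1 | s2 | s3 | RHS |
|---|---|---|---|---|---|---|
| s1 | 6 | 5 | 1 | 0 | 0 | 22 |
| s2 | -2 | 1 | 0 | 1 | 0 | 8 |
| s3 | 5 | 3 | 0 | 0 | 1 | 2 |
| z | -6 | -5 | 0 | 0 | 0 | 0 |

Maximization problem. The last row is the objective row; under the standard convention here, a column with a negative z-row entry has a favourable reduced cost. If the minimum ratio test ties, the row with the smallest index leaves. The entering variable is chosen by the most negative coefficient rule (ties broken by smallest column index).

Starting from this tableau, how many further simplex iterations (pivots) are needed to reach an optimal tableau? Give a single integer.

pivot: p in, s3 out → z = 12/5
pivot: q in, p out → z = 10/3
No improving column remains; optimal.

2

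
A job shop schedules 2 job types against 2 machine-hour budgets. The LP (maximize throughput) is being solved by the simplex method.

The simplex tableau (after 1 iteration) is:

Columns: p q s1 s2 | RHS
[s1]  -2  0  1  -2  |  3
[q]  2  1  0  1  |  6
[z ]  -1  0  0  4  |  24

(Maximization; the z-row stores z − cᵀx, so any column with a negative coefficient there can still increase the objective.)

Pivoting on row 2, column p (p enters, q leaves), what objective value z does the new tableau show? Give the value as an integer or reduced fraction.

Minimum ratio for p: 6/2 = 3.
z changes by −(z-row coeff of p)·ratio = −(-1)·3 = 3.
New z = 24 + 3 = 27.

27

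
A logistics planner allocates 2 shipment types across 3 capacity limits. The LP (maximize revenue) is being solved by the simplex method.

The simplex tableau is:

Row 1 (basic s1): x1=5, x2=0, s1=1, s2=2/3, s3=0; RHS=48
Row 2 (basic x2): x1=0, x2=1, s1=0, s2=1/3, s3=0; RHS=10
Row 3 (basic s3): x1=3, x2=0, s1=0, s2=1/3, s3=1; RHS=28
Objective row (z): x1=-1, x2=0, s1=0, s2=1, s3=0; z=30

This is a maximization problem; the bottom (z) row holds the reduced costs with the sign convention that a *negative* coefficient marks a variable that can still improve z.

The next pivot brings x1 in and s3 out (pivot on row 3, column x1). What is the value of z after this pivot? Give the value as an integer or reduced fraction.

118/3

Minimum ratio for x1: 28/3 = 28/3.
z changes by −(z-row coeff of x1)·ratio = −(-1)·(28/3) = 28/3.
New z = 30 + (28/3) = 118/3.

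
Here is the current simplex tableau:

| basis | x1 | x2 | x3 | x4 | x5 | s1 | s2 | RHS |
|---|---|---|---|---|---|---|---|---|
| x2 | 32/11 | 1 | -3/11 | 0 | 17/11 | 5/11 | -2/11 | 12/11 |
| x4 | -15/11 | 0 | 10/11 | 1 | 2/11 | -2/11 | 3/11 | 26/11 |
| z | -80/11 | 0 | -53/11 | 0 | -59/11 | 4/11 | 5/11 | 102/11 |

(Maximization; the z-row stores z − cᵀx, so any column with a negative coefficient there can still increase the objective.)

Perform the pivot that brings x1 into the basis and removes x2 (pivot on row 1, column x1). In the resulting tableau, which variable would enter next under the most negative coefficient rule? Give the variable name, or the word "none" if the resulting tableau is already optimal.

Pivot element 32/11. New z-row = old z-row − (-80/11)·(row 1/(32/11)).
Updated z-row coefficients: x1: 0, x2: 5/2, x3: -11/2, x4: 0, x5: -3/2, s1: 3/2, s2: 0.
The most negative is -11/2 in column x3, so x3 would enter next.

x3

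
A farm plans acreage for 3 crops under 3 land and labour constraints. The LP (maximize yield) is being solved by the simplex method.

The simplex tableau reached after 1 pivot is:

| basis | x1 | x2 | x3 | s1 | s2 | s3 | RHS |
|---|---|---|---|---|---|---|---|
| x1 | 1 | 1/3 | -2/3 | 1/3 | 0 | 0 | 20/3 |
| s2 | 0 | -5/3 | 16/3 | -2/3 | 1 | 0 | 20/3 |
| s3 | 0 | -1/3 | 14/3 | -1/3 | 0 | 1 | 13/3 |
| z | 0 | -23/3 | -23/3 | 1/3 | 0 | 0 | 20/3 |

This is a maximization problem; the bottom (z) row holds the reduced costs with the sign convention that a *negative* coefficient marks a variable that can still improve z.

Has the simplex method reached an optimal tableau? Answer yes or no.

no

Column x2 has objective-row coefficient -23/3, which is negative; an improving pivot exists, so not yet optimal.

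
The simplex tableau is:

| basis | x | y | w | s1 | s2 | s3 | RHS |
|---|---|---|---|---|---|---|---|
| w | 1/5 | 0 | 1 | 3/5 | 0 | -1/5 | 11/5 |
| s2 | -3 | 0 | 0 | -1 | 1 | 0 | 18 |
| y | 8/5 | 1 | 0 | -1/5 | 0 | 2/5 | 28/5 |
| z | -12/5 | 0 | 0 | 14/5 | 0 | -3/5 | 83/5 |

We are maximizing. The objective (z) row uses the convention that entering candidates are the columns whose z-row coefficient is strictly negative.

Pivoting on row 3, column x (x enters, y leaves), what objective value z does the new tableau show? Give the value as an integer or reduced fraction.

25

Minimum ratio for x: (28/5)/(8/5) = 7/2.
z changes by −(z-row coeff of x)·ratio = −(-12/5)·(7/2) = 42/5.
New z = 83/5 + (42/5) = 25.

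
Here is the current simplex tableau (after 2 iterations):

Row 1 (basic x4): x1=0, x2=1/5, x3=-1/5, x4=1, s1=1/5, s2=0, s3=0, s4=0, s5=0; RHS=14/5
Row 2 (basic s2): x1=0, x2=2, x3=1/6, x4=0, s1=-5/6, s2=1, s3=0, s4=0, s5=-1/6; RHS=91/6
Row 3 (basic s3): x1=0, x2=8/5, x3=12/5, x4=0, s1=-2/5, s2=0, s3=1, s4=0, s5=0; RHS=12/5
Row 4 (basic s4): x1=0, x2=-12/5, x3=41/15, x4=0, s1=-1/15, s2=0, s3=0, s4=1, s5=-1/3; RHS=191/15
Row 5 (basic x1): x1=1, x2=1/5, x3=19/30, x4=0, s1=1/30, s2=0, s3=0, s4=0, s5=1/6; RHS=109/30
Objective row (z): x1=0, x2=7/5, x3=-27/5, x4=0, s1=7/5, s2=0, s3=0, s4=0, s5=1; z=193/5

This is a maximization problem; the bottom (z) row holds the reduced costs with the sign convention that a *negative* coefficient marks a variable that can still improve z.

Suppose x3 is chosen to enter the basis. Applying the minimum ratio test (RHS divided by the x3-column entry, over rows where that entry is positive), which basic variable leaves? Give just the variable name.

s3

Ratios: row 1 (x4): entry -1/5 ≤ 0, skip; row 2 (s2): (91/6)/(1/6) = 91; row 3 (s3): (12/5)/(12/5) = 1; row 4 (s4): (191/15)/(41/15) = 191/41; row 5 (x1): (109/30)/(19/30) = 109/19.
Minimum ratio 1 is in the s3 row, so s3 leaves.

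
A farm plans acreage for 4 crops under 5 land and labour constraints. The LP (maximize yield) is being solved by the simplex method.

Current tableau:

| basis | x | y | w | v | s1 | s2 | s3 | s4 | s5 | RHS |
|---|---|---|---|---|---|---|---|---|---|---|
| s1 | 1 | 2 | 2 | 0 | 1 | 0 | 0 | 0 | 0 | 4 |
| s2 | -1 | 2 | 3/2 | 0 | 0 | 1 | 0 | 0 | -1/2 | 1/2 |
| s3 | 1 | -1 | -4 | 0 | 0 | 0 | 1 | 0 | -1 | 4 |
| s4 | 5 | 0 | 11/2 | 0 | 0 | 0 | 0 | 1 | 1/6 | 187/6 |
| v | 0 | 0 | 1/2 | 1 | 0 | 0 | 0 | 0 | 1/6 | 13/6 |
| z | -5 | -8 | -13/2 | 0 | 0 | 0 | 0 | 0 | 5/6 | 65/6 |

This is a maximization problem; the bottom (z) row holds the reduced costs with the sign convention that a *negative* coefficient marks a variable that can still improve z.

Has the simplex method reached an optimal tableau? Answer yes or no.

no

Column x has objective-row coefficient -5, which is negative; an improving pivot exists, so not yet optimal.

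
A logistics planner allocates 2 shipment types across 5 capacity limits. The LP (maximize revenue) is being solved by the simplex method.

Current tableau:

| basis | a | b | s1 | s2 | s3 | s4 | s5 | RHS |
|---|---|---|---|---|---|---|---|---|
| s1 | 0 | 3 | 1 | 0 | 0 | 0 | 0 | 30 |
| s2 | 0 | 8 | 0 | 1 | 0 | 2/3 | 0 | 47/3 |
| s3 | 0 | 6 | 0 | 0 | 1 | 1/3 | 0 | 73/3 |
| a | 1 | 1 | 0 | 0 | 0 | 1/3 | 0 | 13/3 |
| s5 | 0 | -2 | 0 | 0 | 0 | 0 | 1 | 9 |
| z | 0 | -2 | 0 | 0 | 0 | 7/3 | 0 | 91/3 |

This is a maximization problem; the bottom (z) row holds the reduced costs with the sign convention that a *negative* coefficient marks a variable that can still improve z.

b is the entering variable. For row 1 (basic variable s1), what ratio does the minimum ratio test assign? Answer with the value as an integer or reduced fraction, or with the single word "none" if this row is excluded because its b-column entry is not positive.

10

Ratio = RHS / (b entry) = 30 / 3 = 10.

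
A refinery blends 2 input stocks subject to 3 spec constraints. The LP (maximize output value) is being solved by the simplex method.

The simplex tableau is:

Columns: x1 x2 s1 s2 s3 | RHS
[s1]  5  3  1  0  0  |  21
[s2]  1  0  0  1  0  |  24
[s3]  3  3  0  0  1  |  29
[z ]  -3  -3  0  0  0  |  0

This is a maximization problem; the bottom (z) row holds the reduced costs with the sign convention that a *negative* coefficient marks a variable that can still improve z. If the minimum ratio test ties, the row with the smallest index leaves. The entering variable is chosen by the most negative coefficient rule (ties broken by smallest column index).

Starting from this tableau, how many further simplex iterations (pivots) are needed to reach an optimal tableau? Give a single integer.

pivot: x1 in, s1 out → z = 63/5
pivot: x2 in, x1 out → z = 21
No improving column remains; optimal.

2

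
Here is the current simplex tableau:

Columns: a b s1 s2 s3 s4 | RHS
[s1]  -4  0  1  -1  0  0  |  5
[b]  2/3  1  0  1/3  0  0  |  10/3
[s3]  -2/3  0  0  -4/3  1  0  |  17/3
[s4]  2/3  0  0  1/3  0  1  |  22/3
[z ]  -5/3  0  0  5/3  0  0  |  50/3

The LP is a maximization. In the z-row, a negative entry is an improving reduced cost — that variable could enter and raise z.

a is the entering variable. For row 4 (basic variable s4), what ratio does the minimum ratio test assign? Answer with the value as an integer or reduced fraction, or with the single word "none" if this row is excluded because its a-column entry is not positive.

Ratio = RHS / (a entry) = (22/3) / (2/3) = 11.

11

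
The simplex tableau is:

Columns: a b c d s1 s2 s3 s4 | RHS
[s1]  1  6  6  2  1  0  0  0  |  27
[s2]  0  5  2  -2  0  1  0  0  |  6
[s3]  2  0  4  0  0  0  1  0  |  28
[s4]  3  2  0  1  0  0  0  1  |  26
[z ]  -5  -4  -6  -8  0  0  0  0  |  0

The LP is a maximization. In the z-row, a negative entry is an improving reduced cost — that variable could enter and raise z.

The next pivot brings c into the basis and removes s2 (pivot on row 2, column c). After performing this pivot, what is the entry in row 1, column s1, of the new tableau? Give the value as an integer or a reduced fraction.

Pivot element is row 2, column c: 2.
Normalize row 2: new (row 2, s1) = 0/2 = 0.
row 1 ← row 1 − 6·(new row 2): 1 − 6·0 = 1.

1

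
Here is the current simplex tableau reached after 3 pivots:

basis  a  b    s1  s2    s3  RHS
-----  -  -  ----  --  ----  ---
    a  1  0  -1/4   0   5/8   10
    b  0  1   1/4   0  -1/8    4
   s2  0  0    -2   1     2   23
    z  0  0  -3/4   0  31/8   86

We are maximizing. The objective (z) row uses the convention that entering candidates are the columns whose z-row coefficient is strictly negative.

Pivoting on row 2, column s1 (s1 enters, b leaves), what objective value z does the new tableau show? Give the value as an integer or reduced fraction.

98

Minimum ratio for s1: 4/(1/4) = 16.
z changes by −(z-row coeff of s1)·ratio = −(-3/4)·16 = 12.
New z = 86 + 12 = 98.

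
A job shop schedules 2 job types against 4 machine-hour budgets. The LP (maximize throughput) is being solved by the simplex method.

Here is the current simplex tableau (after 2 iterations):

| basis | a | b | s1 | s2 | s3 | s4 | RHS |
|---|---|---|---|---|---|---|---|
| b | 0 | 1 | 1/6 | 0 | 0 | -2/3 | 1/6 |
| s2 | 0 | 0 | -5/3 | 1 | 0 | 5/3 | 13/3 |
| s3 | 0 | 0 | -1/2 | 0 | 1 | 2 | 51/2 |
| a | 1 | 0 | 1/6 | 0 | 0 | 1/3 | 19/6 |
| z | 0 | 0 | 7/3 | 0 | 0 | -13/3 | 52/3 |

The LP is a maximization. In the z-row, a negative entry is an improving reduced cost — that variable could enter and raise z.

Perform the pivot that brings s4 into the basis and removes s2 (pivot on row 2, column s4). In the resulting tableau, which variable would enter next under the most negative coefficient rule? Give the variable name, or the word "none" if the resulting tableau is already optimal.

s1

Pivot element 5/3. New z-row = old z-row − (-13/3)·(row 2/(5/3)).
Updated z-row coefficients: a: 0, b: 0, s1: -2, s2: 13/5, s3: 0, s4: 0.
The most negative is -2 in column s1, so s1 would enter next.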